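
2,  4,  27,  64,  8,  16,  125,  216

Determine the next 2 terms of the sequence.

Reading positions in blocks of 4 reveals the pattern AABB — 2 tracks woven together.
Track A = 2, 4, 8, 16: powers 2^1, 2^2, 2^3, ….
Track B = 27, 64, 125, 216: perfect cubes starting at 3³.
The 9th slot belongs to track A; its 5th term is 32.
Term 10 comes from track A (its 6th entry): 64.

32, 64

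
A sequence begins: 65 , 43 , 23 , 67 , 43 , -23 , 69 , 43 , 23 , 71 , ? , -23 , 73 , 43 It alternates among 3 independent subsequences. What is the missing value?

43

Taking every 3rd term gives 3 separate tracks.
Track A = 65, 67, 69, 71, 73: arithmetic, step +2.
Track B = 43, 43, 43, ?, 43: constant 43.
Track C = 23, -23, 23, -23: the oscillation 23·(−1)^(n+1).
So the missing entry in track B is 43.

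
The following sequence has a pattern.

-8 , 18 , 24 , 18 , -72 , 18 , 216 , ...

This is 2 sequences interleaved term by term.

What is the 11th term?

1944

Positions 1, 3, 5, … form one subsequence and positions 2, 4, 6, … form another.
Track A: -8, 24, -72, 216 (geometric with ratio -3).
Track B: 18, 18, 18 (constant 18).
The 11th slot belongs to track A; its 6th term is 1944.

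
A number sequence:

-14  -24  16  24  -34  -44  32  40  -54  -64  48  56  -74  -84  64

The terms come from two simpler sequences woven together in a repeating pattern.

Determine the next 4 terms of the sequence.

72, -94, -104, 80

The slot pattern repeats as AABB (period 4), so there are 2 interleaved tracks.
Track A: -14, -24, -34, -44, -54, -64, -74, -84. Subtracting 10 each time.
Track B: 16, 24, 32, 40, 48, 56, 64. Arithmetic, step +8.
Position 16 → track B, term 8 = 72.
Term 17 comes from track A (its 9th entry): -94.
The 18th slot belongs to track A; its 10th term is -104.
Position 19 → track B, term 9 = 80.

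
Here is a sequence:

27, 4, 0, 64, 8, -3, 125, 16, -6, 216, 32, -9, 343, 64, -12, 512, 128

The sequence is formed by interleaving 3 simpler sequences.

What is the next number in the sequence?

Taking every 3rd term gives 3 separate tracks.
Stream A: 27, 64, 125, 216, 343, 512 (consecutive cubes n³ from n = 3).
Stream B: 4, 8, 16, 32, 64, 128 (powers of 2).
Stream C: 0, -3, -6, -9, -12 (arithmetic with common difference −3).
Term 18 comes from stream C (its 6th entry): -15.

-15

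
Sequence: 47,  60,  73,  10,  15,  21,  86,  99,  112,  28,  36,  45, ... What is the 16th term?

The slot pattern repeats as AAABBB (period 6), so there are 2 interleaved tracks.
Track A: 47, 60, 73, 86, 99, 112. Arithmetic with common difference +13.
Track B: 10, 15, 21, 28, 36, 45. The triangular numbers T_4, T_5, ….
Position 16 falls in track B as its term 7, giving 55.

55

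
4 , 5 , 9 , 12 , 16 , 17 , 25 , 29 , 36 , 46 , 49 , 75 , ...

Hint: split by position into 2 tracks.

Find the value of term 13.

64

The terms cycle through 2 interleaved subsequences.
Track A is 4, 9, 16, 25, 36, 49, which is perfect squares starting at 2².
Track B is 5, 12, 17, 29, 46, 75, which is a Fibonacci-like recurrence a_n = a_{n-1} + a_{n-2}.
The 13th slot belongs to track A; its 7th term is 64.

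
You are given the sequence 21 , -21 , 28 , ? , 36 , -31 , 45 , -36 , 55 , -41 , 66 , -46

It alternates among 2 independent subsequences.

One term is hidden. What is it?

-26

Positions 1, 3, 5, … form one subsequence and positions 2, 4, 6, … form another.
Subsequence A: 21, 28, 36, 45, 55, 66 (triangular numbers n(n+1)/2 for n = 6, 7, …).
Subsequence B: -21, ?, -31, -36, -41, -46 (arithmetic with common difference −5).
So the missing entry in subsequence B is -26.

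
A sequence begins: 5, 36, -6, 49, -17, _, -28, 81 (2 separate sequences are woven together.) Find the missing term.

64

Split by position mod 2 into 2 tracks.
Subsequence A: 5, -6, -17, -28 (arithmetic with common difference −11).
Subsequence B: 36, 49, ?, 81 (perfect squares starting at 6²).
Subsequence B's pattern makes the blank 64.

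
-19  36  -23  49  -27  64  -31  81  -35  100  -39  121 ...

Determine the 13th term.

Odd-indexed and even-indexed terms follow separate rules.
Track A: -19, -23, -27, -31, -35, -39 (subtracting 4 each time).
Track B: 36, 49, 64, 81, 100, 121 (consecutive squares n² from n = 6).
Position 13 falls in track A as its term 7, giving -43.

-43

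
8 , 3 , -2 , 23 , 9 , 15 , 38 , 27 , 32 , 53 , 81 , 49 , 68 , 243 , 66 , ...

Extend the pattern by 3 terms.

The terms cycle through 3 interleaved subsequences.
Track A is 8, 23, 38, 53, 68, which is arithmetic, step +15.
Track B is 3, 9, 27, 81, 243, which is powers 3^1, 3^2, 3^3, ….
Track C is -2, 15, 32, 49, 66, which is arithmetic, step +17.
Position 16 → track A, term 6 = 83.
Term 17 comes from track B (its 6th entry): 729.
Term 18 comes from track C (its 6th entry): 83.

83, 729, 83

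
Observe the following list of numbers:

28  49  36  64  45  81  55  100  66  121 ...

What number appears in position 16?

196

Taking every 2nd term gives 2 separate tracks.
Subsequence A: 28, 36, 45, 55, 66 (triangular numbers n(n+1)/2 for n = 7, 8, …).
Subsequence B: 49, 64, 81, 100, 121 (consecutive squares n² from n = 7).
The 16th slot belongs to subsequence B; its 8th term is 196.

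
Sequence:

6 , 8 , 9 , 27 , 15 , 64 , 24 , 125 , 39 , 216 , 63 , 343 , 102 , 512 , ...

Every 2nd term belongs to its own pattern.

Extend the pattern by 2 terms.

165, 729

Split by position mod 2 into 2 tracks.
Subsequence A is 6, 9, 15, 24, 39, 63, 102, which is Fibonacci-style (each term is the sum of the two before it).
Subsequence B is 8, 27, 64, 125, 216, 343, 512, which is the cubes 2³, 3³, 4³, ….
Term 15 comes from subsequence A (its 8th entry): 165.
Position 16 falls in subsequence B as its term 8, giving 729.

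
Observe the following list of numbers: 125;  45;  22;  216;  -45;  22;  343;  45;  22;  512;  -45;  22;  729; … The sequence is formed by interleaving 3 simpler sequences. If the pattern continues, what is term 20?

Taking every 3rd term gives 3 separate tracks.
Subsequence A: 125, 216, 343, 512, 729 (the cubes 5³, 6³, 7³, …).
Subsequence B: 45, -45, 45, -45 (oscillating between 45 and -45).
Subsequence C: 22, 22, 22, 22 (always 22).
Position 20 → subsequence B, term 7 = 45.

45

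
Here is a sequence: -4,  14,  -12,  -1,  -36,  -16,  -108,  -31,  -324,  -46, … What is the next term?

-972

The terms cycle through 2 interleaved subsequences.
Track A = -4, -12, -36, -108, -324: a geometric progression (common ratio 3).
Track B = 14, -1, -16, -31, -46: linear: a_n = 29 − 15·n.
The 11th slot belongs to track A; its 6th term is -972.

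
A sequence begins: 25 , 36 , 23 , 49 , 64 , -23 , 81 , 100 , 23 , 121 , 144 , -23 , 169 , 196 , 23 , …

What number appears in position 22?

Positions follow the repeating pattern AAB; grouping by letter gives 2 tracks.
Track A = 25, 36, 49, 64, 81, 100, 121, 144, 169, 196: perfect squares starting at 5².
Track B = 23, -23, 23, -23, 23: alternating ±23.
Position 22 → track A, term 15 = 361.

361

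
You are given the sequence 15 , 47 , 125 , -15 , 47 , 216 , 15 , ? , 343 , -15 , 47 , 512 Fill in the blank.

Split by position mod 3: positions 1, 4, 7, … form one track, and each other residue class forms its own.
Stream A = 15, -15, 15, -15: the oscillation 15·(−1)^(n+1).
Stream B = 47, 47, ?, 47: always 47.
Stream C = 125, 216, 343, 512: perfect cubes starting at 5³.
So the missing entry in stream B is 47.

47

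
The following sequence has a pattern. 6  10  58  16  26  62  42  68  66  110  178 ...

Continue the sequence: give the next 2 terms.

70, 288

Reading positions in blocks of 3 reveals the pattern AAB — 2 tracks woven together.
Stream A = 6, 10, 16, 26, 42, 68, 110, 178: each term equals the sum of the previous two.
Stream B = 58, 62, 66: linear: a_n = 54 + 4·n.
The 12th slot belongs to stream B; its 4th term is 70.
The 13th slot belongs to stream A; its 9th term is 288.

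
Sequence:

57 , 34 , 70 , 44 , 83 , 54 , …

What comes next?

96

The terms cycle through 2 interleaved subsequences.
Track A is 57, 70, 83, which is arithmetic, step +13.
Track B is 34, 44, 54, which is adding 10 each time.
The 7th slot belongs to track A; its 4th term is 96.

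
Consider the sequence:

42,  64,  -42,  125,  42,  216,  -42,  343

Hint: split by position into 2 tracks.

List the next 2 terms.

Taking every 2nd term gives 2 separate tracks.
Subsequence A: 42, -42, 42, -42 — alternating ±42.
Subsequence B: 64, 125, 216, 343 — consecutive cubes n³ from n = 4.
Term 9 comes from subsequence A (its 5th entry): 42.
The 10th slot belongs to subsequence B; its 5th term is 512.

42, 512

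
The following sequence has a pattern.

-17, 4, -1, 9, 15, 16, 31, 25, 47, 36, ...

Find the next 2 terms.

63, 49

Split by position mod 2 into 2 tracks.
Stream A: -17, -1, 15, 31, 47 (arithmetic with common difference +16).
Stream B: 4, 9, 16, 25, 36 (consecutive squares n² from n = 2).
Position 11 falls in stream A as its term 6, giving 63.
The 12th slot belongs to stream B; its 6th term is 49.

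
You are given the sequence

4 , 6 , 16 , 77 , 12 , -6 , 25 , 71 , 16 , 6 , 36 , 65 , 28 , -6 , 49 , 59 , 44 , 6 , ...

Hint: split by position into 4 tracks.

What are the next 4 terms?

Split by position mod 4: positions 1, 5, 9, … form one track, and each other residue class forms its own.
Track A is 4, 12, 16, 28, 44, which is Fibonacci-style (each term is the sum of the two before it).
Track B is 6, -6, 6, -6, 6, which is oscillating between 6 and -6.
Track C is 16, 25, 36, 49, which is perfect squares starting at 4².
Track D is 77, 71, 65, 59, which is arithmetic with common difference −6.
The 19th slot belongs to track C; its 5th term is 64.
Term 20 comes from track D (its 5th entry): 53.
Term 21 comes from track A (its 6th entry): 72.
Position 22 falls in track B as its term 6, giving -6.

64, 53, 72, -6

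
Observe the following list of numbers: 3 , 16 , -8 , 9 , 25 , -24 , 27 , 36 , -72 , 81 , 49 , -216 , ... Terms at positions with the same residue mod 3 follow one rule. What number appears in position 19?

The terms cycle through 3 interleaved subsequences.
Subsequence A: 3, 9, 27, 81 — powers 3^1, 3^2, 3^3, ….
Subsequence B: 16, 25, 36, 49 — the squares 4², 5², 6², ….
Subsequence C: -8, -24, -72, -216 — a geometric progression (common ratio 3).
Term 19 comes from subsequence A (its 7th entry): 2187.

2187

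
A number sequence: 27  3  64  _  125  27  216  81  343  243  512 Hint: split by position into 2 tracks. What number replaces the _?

Taking every 2nd term gives 2 separate tracks.
Track A = 27, 64, 125, 216, 343, 512: perfect cubes starting at 3³.
Track B = 3, ?, 27, 81, 243: powers 3^1, 3^2, 3^3, ….
Filling track B at index 2 by its rule yields 9.

9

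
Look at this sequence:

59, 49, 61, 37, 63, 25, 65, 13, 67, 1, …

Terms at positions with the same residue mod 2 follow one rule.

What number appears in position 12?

-11

The terms cycle through 2 interleaved subsequences.
Track A: 59, 61, 63, 65, 67 — arithmetic, step +2.
Track B: 49, 37, 25, 13, 1 — linear: a_n = 61 − 12·n.
Position 12 falls in track B as its term 6, giving -11.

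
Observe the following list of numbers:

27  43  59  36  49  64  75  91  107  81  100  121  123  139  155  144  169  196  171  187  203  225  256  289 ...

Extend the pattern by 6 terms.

The slot pattern repeats as AAABBB (period 6), so there are 2 interleaved tracks.
Track A is 27, 43, 59, 75, 91, 107, 123, 139, 155, 171, 187, 203, which is linear: a_n = 11 + 16·n.
Track B is 36, 49, 64, 81, 100, 121, 144, 169, 196, 225, 256, 289, which is perfect squares starting at 6².
The 25th slot belongs to track A; its 13th term is 219.
The 26th slot belongs to track A; its 14th term is 235.
Term 27 comes from track A (its 15th entry): 251.
Term 28 comes from track B (its 13th entry): 324.
Term 29 comes from track B (its 14th entry): 361.
Position 30 falls in track B as its term 15, giving 400.

219, 235, 251, 324, 361, 400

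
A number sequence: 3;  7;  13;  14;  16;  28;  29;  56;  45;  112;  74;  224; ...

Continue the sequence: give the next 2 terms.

119, 448

Positions 1, 3, 5, … form one subsequence and positions 2, 4, 6, … form another.
Track A: 3, 13, 16, 29, 45, 74. A Fibonacci-like recurrence a_n = a_{n-1} + a_{n-2}.
Track B: 7, 14, 28, 56, 112, 224. Geometric, ×2 each step.
Term 13 comes from track A (its 7th entry): 119.
Term 14 comes from track B (its 7th entry): 448.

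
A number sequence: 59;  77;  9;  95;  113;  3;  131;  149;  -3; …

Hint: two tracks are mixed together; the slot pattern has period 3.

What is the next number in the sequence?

167

The slot pattern repeats as AAB (period 3), so there are 2 interleaved tracks.
Stream A: 59, 77, 95, 113, 131, 149. Arithmetic, step +18.
Stream B: 9, 3, -3. Linear: a_n = 15 − 6·n.
Term 10 comes from stream A (its 7th entry): 167.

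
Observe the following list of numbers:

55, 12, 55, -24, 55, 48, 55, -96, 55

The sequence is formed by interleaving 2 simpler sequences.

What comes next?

Split by position mod 2 into 2 tracks.
Stream A = 55, 55, 55, 55, 55: always 55.
Stream B = 12, -24, 48, -96: a geometric progression (common ratio -2).
Term 10 comes from stream B (its 5th entry): 192.

192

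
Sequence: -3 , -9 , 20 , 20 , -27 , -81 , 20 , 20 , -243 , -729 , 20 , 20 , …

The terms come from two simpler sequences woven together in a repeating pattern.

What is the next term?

-2187

The slot pattern repeats as AABB (period 4), so there are 2 interleaved tracks.
Subsequence A: -3, -9, -27, -81, -243, -729 — geometric, ×3 each step.
Subsequence B: 20, 20, 20, 20, 20, 20 — constant 20.
Position 13 falls in subsequence A as its term 7, giving -2187.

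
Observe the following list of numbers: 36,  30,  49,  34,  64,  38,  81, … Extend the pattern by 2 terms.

42, 100

Positions 1, 3, 5, … form one subsequence and positions 2, 4, 6, … form another.
Track A: 36, 49, 64, 81. Consecutive squares n² from n = 6.
Track B: 30, 34, 38. Adding 4 each time.
Position 8 → track B, term 4 = 42.
Position 9 falls in track A as its term 5, giving 100.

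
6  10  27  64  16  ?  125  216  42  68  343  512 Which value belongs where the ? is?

Positions follow the repeating pattern AABB; grouping by letter gives 2 tracks.
Track A is 6, 10, 16, ?, 42, 68, which is Fibonacci-style (each term is the sum of the two before it).
Track B is 27, 64, 125, 216, 343, 512, which is the cubes 3³, 4³, 5³, ….
Filling track A at index 4 by its rule yields 26.

26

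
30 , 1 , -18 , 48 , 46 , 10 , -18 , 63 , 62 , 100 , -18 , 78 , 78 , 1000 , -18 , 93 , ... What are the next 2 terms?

Split by position mod 4 into 4 tracks.
Track A is 30, 46, 62, 78, which is linear: a_n = 14 + 16·n.
Track B is 1, 10, 100, 1000, which is powers of 10.
Track C is -18, -18, -18, -18, which is the constant sequence -18.
Track D is 48, 63, 78, 93, which is adding 15 each time.
Term 17 comes from track A (its 5th entry): 94.
Position 18 → track B, term 5 = 10000.

94, 10000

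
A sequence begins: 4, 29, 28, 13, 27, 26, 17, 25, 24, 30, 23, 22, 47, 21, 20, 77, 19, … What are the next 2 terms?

18, 124

Positions follow the repeating pattern ABB; grouping by letter gives 2 tracks.
Track A is 4, 13, 17, 30, 47, 77, which is each term equals the sum of the previous two.
Track B is 29, 28, 27, 26, 25, 24, 23, 22, 21, 20, 19, which is subtracting 1 each time.
Term 18 comes from track B (its 12th entry): 18.
Position 19 → track A, term 7 = 124.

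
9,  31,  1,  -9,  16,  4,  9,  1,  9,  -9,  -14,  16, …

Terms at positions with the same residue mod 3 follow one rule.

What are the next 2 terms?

9, -29

The terms cycle through 3 interleaved subsequences.
Subsequence A: 9, -9, 9, -9. The oscillation 9·(−1)^(n+1).
Subsequence B: 31, 16, 1, -14. Arithmetic with common difference −15.
Subsequence C: 1, 4, 9, 16. Consecutive squares n² from n = 1.
Position 13 → subsequence A, term 5 = 9.
The 14th slot belongs to subsequence B; its 5th term is -29.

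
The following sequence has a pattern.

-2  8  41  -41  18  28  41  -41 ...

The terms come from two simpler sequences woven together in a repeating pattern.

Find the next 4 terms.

Reading positions in blocks of 4 reveals the pattern AABB — 2 tracks woven together.
Track A: -2, 8, 18, 28 (arithmetic, step +10).
Track B: 41, -41, 41, -41 (the oscillation 41·(−1)^(n+1)).
Position 9 falls in track A as its term 5, giving 38.
The 10th slot belongs to track A; its 6th term is 48.
Term 11 comes from track B (its 5th entry): 41.
Position 12 → track B, term 6 = -41.

38, 48, 41, -41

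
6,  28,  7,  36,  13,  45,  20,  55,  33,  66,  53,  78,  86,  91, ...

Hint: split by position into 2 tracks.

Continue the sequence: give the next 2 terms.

139, 105

Positions 1, 3, 5, … form one subsequence and positions 2, 4, 6, … form another.
Track A = 6, 7, 13, 20, 33, 53, 86: each term equals the sum of the previous two.
Track B = 28, 36, 45, 55, 66, 78, 91: triangular numbers starting at T_7.
Position 15 falls in track A as its term 8, giving 139.
Position 16 falls in track B as its term 8, giving 105.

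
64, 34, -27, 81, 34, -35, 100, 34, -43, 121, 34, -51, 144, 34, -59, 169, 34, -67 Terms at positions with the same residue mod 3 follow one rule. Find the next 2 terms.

Split by position mod 3: positions 1, 4, 7, … form one track, and each other residue class forms its own.
Track A: 64, 81, 100, 121, 144, 169 — the squares 8², 9², 10², ….
Track B: 34, 34, 34, 34, 34, 34 — constant 34.
Track C: -27, -35, -43, -51, -59, -67 — subtracting 8 each time.
Term 19 comes from track A (its 7th entry): 196.
The 20th slot belongs to track B; its 7th term is 34.

196, 34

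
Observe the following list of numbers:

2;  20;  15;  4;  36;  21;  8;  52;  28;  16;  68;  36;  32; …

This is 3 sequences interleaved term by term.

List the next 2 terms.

84, 45

Split by position mod 3 into 3 tracks.
Subsequence A = 2, 4, 8, 16, 32: powers of 2.
Subsequence B = 20, 36, 52, 68: linear: a_n = 4 + 16·n.
Subsequence C = 15, 21, 28, 36: triangular numbers n(n+1)/2 for n = 5, 6, ….
Position 14 falls in subsequence B as its term 5, giving 84.
The 15th slot belongs to subsequence C; its 5th term is 45.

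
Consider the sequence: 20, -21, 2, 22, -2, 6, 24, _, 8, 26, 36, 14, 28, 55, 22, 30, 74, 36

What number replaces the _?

Split by position mod 3 into 3 tracks.
Stream A = 20, 22, 24, 26, 28, 30: linear: a_n = 18 + 2·n.
Stream B = -21, -2, ?, 36, 55, 74: arithmetic, step +19.
Stream C = 2, 6, 8, 14, 22, 36: a Fibonacci-like recurrence a_n = a_{n-1} + a_{n-2}.
So the missing entry in stream B is 17.

17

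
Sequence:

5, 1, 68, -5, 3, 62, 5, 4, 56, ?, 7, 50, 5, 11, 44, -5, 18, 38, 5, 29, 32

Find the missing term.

-5

The terms cycle through 3 interleaved subsequences.
Subsequence A: 5, -5, 5, ?, 5, -5, 5 (oscillating between 5 and -5).
Subsequence B: 1, 3, 4, 7, 11, 18, 29 (each term equals the sum of the previous two).
Subsequence C: 68, 62, 56, 50, 44, 38, 32 (arithmetic, step −6).
Filling subsequence A at index 4 by its rule yields -5.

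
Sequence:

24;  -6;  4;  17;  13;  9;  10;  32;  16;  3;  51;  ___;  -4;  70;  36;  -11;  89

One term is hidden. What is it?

25

Split by position mod 3 into 3 tracks.
Track A: 24, 17, 10, 3, -4, -11 (linear: a_n = 31 − 7·n).
Track B: -6, 13, 32, 51, 70, 89 (arithmetic, step +19).
Track C: 4, 9, 16, ?, 36 (perfect squares starting at 2²).
Filling track C at index 4 by its rule yields 25.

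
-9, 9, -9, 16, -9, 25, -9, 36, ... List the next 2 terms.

-9, 49

The terms cycle through 2 interleaved subsequences.
Track A is -9, -9, -9, -9, which is always -9.
Track B is 9, 16, 25, 36, which is perfect squares starting at 3².
Position 9 falls in track A as its term 5, giving -9.
Position 10 falls in track B as its term 5, giving 49.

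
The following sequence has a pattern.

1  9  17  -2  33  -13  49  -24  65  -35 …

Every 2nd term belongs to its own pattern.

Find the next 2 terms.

81, -46

Split by position mod 2 into 2 tracks.
Stream A is 1, 17, 33, 49, 65, which is arithmetic, step +16.
Stream B is 9, -2, -13, -24, -35, which is linear: a_n = 20 − 11·n.
Position 11 → stream A, term 6 = 81.
Position 12 → stream B, term 6 = -46.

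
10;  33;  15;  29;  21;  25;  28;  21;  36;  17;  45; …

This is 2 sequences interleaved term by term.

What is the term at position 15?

66

Positions 1, 3, 5, … form one subsequence and positions 2, 4, 6, … form another.
Stream A = 10, 15, 21, 28, 36, 45: the triangular numbers T_4, T_5, ….
Stream B = 33, 29, 25, 21, 17: arithmetic, step −4.
Position 15 falls in stream A as its term 8, giving 66.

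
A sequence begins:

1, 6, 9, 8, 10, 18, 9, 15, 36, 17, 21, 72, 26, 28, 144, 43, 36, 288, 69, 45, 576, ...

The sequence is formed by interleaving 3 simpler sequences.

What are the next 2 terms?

Taking every 3rd term gives 3 separate tracks.
Track A: 1, 8, 9, 17, 26, 43, 69 (a Fibonacci-like recurrence a_n = a_{n-1} + a_{n-2}).
Track B: 6, 10, 15, 21, 28, 36, 45 (triangular numbers starting at T_3).
Track C: 9, 18, 36, 72, 144, 288, 576 (geometric, ×2 each step).
Position 22 → track A, term 8 = 112.
Position 23 → track B, term 8 = 55.

112, 55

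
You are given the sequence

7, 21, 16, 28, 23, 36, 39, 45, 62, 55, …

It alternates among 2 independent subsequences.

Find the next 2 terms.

Taking every 2nd term gives 2 separate tracks.
Track A is 7, 16, 23, 39, 62, which is a Fibonacci-like recurrence a_n = a_{n-1} + a_{n-2}.
Track B is 21, 28, 36, 45, 55, which is triangular numbers starting at T_6.
The 11th slot belongs to track A; its 6th term is 101.
Term 12 comes from track B (its 6th entry): 66.

101, 66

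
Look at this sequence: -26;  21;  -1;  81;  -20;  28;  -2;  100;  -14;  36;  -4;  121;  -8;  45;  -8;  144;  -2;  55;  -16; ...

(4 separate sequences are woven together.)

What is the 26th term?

The terms cycle through 4 interleaved subsequences.
Track A is -26, -20, -14, -8, -2, which is adding 6 each time.
Track B is 21, 28, 36, 45, 55, which is the triangular numbers T_6, T_7, ….
Track C is -1, -2, -4, -8, -16, which is a geometric progression (common ratio 2).
Track D is 81, 100, 121, 144, which is perfect squares starting at 9².
The 26th slot belongs to track B; its 7th term is 78.

78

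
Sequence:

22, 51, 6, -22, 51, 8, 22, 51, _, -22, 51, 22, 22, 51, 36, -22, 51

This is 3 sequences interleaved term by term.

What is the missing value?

Split by position mod 3: positions 1, 4, 7, … form one track, and each other residue class forms its own.
Track A: 22, -22, 22, -22, 22, -22 (the oscillation 22·(−1)^(n+1)).
Track B: 51, 51, 51, 51, 51, 51 (the constant sequence 51).
Track C: 6, 8, ?, 22, 36 (Fibonacci-style (each term is the sum of the two before it)).
So the missing entry in track C is 14.

14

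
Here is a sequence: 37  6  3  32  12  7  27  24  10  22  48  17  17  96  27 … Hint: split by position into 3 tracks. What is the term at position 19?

7

The terms cycle through 3 interleaved subsequences.
Track A: 37, 32, 27, 22, 17. Linear: a_n = 42 − 5·n.
Track B: 6, 12, 24, 48, 96. Geometric with ratio 2.
Track C: 3, 7, 10, 17, 27. A Fibonacci-like recurrence a_n = a_{n-1} + a_{n-2}.
Position 19 → track A, term 7 = 7.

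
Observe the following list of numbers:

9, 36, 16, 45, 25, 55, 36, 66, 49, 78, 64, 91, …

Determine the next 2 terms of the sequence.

81, 105

The terms cycle through 2 interleaved subsequences.
Subsequence A = 9, 16, 25, 36, 49, 64: consecutive squares n² from n = 3.
Subsequence B = 36, 45, 55, 66, 78, 91: triangular numbers starting at T_8.
Position 13 → subsequence A, term 7 = 81.
The 14th slot belongs to subsequence B; its 7th term is 105.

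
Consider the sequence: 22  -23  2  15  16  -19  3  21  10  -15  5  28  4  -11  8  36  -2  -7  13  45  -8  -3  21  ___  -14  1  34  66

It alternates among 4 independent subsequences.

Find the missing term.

The terms cycle through 4 interleaved subsequences.
Subsequence A = 22, 16, 10, 4, -2, -8, -14: linear: a_n = 28 − 6·n.
Subsequence B = -23, -19, -15, -11, -7, -3, 1: adding 4 each time.
Subsequence C = 2, 3, 5, 8, 13, 21, 34: each term equals the sum of the previous two.
Subsequence D = 15, 21, 28, 36, 45, ?, 66: triangular numbers starting at T_5.
The gap is subsequence D's term 6; the rule gives 55.

55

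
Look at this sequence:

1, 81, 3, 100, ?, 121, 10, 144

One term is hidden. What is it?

6

Positions 1, 3, 5, … form one subsequence and positions 2, 4, 6, … form another.
Track A: 1, 3, ?, 10 — the triangular numbers T_1, T_2, ….
Track B: 81, 100, 121, 144 — the squares 9², 10², 11², ….
The gap is track A's term 3; the rule gives 6.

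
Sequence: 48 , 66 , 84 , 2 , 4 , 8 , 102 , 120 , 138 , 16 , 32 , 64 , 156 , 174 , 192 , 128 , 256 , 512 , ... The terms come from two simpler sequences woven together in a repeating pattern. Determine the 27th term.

Positions follow the repeating pattern AAABBB; grouping by letter gives 2 tracks.
Track A: 48, 66, 84, 102, 120, 138, 156, 174, 192 — adding 18 each time.
Track B: 2, 4, 8, 16, 32, 64, 128, 256, 512 — powers 2^1, 2^2, 2^3, ….
Term 27 comes from track A (its 15th entry): 300.

300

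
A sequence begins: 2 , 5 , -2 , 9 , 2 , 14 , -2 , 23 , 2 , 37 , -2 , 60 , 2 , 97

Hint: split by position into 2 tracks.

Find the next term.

Odd-indexed and even-indexed terms follow separate rules.
Track A is 2, -2, 2, -2, 2, -2, 2, which is alternating ±2.
Track B is 5, 9, 14, 23, 37, 60, 97, which is Fibonacci-style (each term is the sum of the two before it).
The 15th slot belongs to track A; its 8th term is -2.

-2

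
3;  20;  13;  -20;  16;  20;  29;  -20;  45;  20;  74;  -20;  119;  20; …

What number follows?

The terms cycle through 2 interleaved subsequences.
Subsequence A = 3, 13, 16, 29, 45, 74, 119: Fibonacci-style (each term is the sum of the two before it).
Subsequence B = 20, -20, 20, -20, 20, -20, 20: the oscillation 20·(−1)^(n+1).
Position 15 → subsequence A, term 8 = 193.

193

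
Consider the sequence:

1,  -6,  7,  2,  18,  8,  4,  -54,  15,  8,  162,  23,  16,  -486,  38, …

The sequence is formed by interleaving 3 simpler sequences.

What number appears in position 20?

-4374

The terms cycle through 3 interleaved subsequences.
Track A = 1, 2, 4, 8, 16: powers 2^0, 2^1, 2^2, ….
Track B = -6, 18, -54, 162, -486: a geometric progression (common ratio -3).
Track C = 7, 8, 15, 23, 38: each term equals the sum of the previous two.
Term 20 comes from track B (its 7th entry): -4374.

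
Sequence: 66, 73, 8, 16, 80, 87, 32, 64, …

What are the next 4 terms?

Positions follow the repeating pattern AABB; grouping by letter gives 2 tracks.
Subsequence A is 66, 73, 80, 87, which is arithmetic, step +7.
Subsequence B is 8, 16, 32, 64, which is successive powers of 2.
Position 9 falls in subsequence A as its term 5, giving 94.
The 10th slot belongs to subsequence A; its 6th term is 101.
Position 11 → subsequence B, term 5 = 128.
Position 12 falls in subsequence B as its term 6, giving 256.

94, 101, 128, 256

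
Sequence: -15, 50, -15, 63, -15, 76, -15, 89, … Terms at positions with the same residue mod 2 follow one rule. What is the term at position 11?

Odd-indexed and even-indexed terms follow separate rules.
Stream A: -15, -15, -15, -15. The constant sequence -15.
Stream B: 50, 63, 76, 89. Arithmetic, step +13.
Position 11 → stream A, term 6 = -15.

-15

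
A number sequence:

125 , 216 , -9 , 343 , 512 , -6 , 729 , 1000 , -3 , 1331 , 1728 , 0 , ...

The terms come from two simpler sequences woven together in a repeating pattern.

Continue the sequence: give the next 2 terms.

Reading positions in blocks of 3 reveals the pattern AAB — 2 tracks woven together.
Stream A: 125, 216, 343, 512, 729, 1000, 1331, 1728 — consecutive cubes n³ from n = 5.
Stream B: -9, -6, -3, 0 — linear: a_n = -12 + 3·n.
Position 13 → stream A, term 9 = 2197.
The 14th slot belongs to stream A; its 10th term is 2744.

2197, 2744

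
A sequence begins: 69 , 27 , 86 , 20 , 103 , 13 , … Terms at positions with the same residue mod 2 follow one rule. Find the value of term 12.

Positions 1, 3, 5, … form one subsequence and positions 2, 4, 6, … form another.
Track A is 69, 86, 103, which is adding 17 each time.
Track B is 27, 20, 13, which is arithmetic with common difference −7.
Position 12 falls in track B as its term 6, giving -8.

-8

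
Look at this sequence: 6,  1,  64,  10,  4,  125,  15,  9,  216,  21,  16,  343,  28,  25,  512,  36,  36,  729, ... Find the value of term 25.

66

Split by position mod 3: positions 1, 4, 7, … form one track, and each other residue class forms its own.
Stream A: 6, 10, 15, 21, 28, 36. Triangular numbers starting at T_3.
Stream B: 1, 4, 9, 16, 25, 36. Perfect squares starting at 1².
Stream C: 64, 125, 216, 343, 512, 729. Perfect cubes starting at 4³.
Position 25 → stream A, term 9 = 66.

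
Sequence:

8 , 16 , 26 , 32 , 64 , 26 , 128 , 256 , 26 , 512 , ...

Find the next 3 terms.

1024, 26, 2048

The slot pattern repeats as AAB (period 3), so there are 2 interleaved tracks.
Track A: 8, 16, 32, 64, 128, 256, 512 — geometric with ratio 2.
Track B: 26, 26, 26 — the constant sequence 26.
Term 11 comes from track A (its 8th entry): 1024.
Position 12 falls in track B as its term 4, giving 26.
The 13th slot belongs to track A; its 9th term is 2048.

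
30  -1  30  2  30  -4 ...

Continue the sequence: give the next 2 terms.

Odd-indexed and even-indexed terms follow separate rules.
Stream A is 30, 30, 30, which is always 30.
Stream B is -1, 2, -4, which is multiplying by -2 each time.
Term 7 comes from stream A (its 4th entry): 30.
Term 8 comes from stream B (its 4th entry): 8.

30, 8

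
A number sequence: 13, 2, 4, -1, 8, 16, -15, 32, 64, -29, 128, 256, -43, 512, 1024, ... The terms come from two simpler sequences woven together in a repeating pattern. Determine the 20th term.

8192

Positions follow the repeating pattern ABB; grouping by letter gives 2 tracks.
Stream A = 13, -1, -15, -29, -43: linear: a_n = 27 − 14·n.
Stream B = 2, 4, 8, 16, 32, 64, 128, 256, 512, 1024: powers of 2.
Position 20 falls in stream B as its term 13, giving 8192.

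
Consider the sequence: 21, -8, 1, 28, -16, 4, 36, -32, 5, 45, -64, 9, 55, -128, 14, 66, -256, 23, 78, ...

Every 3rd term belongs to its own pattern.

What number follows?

-512

Read the sequence 3 terms at a time; column i is its own pattern.
Track A: 21, 28, 36, 45, 55, 66, 78 — triangular numbers starting at T_6.
Track B: -8, -16, -32, -64, -128, -256 — geometric with ratio 2.
Track C: 1, 4, 5, 9, 14, 23 — Fibonacci-style (each term is the sum of the two before it).
Position 20 → track B, term 7 = -512.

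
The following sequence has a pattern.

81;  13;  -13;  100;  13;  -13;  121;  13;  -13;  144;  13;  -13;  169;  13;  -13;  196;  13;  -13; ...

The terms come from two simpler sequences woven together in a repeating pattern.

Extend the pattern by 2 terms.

225, 13

Reading positions in blocks of 3 reveals the pattern ABB — 2 tracks woven together.
Subsequence A is 81, 100, 121, 144, 169, 196, which is perfect squares starting at 9².
Subsequence B is 13, -13, 13, -13, 13, -13, 13, -13, 13, -13, 13, -13, which is the oscillation 13·(−1)^(n+1).
Term 19 comes from subsequence A (its 7th entry): 225.
Position 20 → subsequence B, term 13 = 13.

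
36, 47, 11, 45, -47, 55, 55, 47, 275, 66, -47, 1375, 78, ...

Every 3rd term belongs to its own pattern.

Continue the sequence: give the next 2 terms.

47, 6875

Taking every 3rd term gives 3 separate tracks.
Track A: 36, 45, 55, 66, 78 (triangular numbers n(n+1)/2 for n = 8, 9, …).
Track B: 47, -47, 47, -47 (alternating ±47).
Track C: 11, 55, 275, 1375 (a geometric progression (common ratio 5)).
The 14th slot belongs to track B; its 5th term is 47.
Position 15 → track C, term 5 = 6875.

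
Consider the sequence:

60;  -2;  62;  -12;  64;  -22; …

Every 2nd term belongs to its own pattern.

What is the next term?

66

Odd-indexed and even-indexed terms follow separate rules.
Track A: 60, 62, 64 (arithmetic, step +2).
Track B: -2, -12, -22 (arithmetic, step −10).
Position 7 falls in track A as its term 4, giving 66.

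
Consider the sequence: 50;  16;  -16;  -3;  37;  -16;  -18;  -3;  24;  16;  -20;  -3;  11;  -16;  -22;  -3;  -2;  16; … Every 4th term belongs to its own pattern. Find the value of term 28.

The terms cycle through 4 interleaved subsequences.
Track A: 50, 37, 24, 11, -2 (arithmetic, step −13).
Track B: 16, -16, 16, -16, 16 (alternating ±16).
Track C: -16, -18, -20, -22 (subtracting 2 each time).
Track D: -3, -3, -3, -3 (constant -3).
Position 28 → track D, term 7 = -3.

-3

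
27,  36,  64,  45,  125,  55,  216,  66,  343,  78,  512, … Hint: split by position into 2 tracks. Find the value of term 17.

1331

Split by position mod 2 into 2 tracks.
Subsequence A = 27, 64, 125, 216, 343, 512: perfect cubes starting at 3³.
Subsequence B = 36, 45, 55, 66, 78: the triangular numbers T_8, T_9, ….
Position 17 falls in subsequence A as its term 9, giving 1331.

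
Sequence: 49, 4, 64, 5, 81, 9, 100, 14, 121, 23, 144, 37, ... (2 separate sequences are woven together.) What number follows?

The terms cycle through 2 interleaved subsequences.
Stream A: 49, 64, 81, 100, 121, 144 (the squares 7², 8², 9², …).
Stream B: 4, 5, 9, 14, 23, 37 (a Fibonacci-like recurrence a_n = a_{n-1} + a_{n-2}).
Position 13 falls in stream A as its term 7, giving 169.

169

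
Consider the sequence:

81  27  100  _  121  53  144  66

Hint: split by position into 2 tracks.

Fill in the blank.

40

Positions 1, 3, 5, … form one subsequence and positions 2, 4, 6, … form another.
Track A is 81, 100, 121, 144, which is consecutive squares n² from n = 9.
Track B is 27, ?, 53, 66, which is adding 13 each time.
Track B's pattern makes the blank 40.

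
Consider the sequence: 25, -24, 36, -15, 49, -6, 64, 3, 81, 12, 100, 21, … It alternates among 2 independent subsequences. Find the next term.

Odd-indexed and even-indexed terms follow separate rules.
Subsequence A: 25, 36, 49, 64, 81, 100. Perfect squares starting at 5².
Subsequence B: -24, -15, -6, 3, 12, 21. Adding 9 each time.
Term 13 comes from subsequence A (its 7th entry): 121.

121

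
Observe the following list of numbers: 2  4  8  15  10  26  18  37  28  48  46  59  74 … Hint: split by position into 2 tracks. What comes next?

70

The terms cycle through 2 interleaved subsequences.
Track A: 2, 8, 10, 18, 28, 46, 74 (each term equals the sum of the previous two).
Track B: 4, 15, 26, 37, 48, 59 (arithmetic, step +11).
The 14th slot belongs to track B; its 7th term is 70.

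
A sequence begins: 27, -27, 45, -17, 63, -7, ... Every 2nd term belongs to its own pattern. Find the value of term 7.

The terms cycle through 2 interleaved subsequences.
Track A: 27, 45, 63 (adding 18 each time).
Track B: -27, -17, -7 (linear: a_n = -37 + 10·n).
The 7th slot belongs to track A; its 4th term is 81.

81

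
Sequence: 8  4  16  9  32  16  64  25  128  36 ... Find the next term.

Taking every 2nd term gives 2 separate tracks.
Track A: 8, 16, 32, 64, 128 (a geometric progression (common ratio 2)).
Track B: 4, 9, 16, 25, 36 (perfect squares starting at 2²).
Position 11 → track A, term 6 = 256.

256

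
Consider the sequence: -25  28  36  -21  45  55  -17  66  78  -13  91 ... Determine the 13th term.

-9

Positions follow the repeating pattern ABB; grouping by letter gives 2 tracks.
Stream A: -25, -21, -17, -13 (adding 4 each time).
Stream B: 28, 36, 45, 55, 66, 78, 91 (the triangular numbers T_7, T_8, …).
The 13th slot belongs to stream A; its 5th term is -9.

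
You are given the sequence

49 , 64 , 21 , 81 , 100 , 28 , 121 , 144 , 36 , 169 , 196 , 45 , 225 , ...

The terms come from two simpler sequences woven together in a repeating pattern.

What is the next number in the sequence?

The slot pattern repeats as AAB (period 3), so there are 2 interleaved tracks.
Track A: 49, 64, 81, 100, 121, 144, 169, 196, 225. The squares 7², 8², 9², ….
Track B: 21, 28, 36, 45. The triangular numbers T_6, T_7, ….
The 14th slot belongs to track A; its 10th term is 256.

256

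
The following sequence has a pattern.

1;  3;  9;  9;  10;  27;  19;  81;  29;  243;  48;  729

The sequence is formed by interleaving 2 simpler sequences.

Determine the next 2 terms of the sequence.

77, 2187

The terms cycle through 2 interleaved subsequences.
Stream A: 1, 9, 10, 19, 29, 48 — each term equals the sum of the previous two.
Stream B: 3, 9, 27, 81, 243, 729 — powers 3^1, 3^2, 3^3, ….
Position 13 falls in stream A as its term 7, giving 77.
The 14th slot belongs to stream B; its 7th term is 2187.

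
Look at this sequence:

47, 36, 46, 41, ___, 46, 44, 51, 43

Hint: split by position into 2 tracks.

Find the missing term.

Taking every 2nd term gives 2 separate tracks.
Track A: 47, 46, ?, 44, 43 (linear: a_n = 48 − n).
Track B: 36, 41, 46, 51 (adding 5 each time).
Filling track A at index 3 by its rule yields 45.

45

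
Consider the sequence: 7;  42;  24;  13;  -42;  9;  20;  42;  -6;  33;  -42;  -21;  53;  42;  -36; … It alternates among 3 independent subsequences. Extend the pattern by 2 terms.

The terms cycle through 3 interleaved subsequences.
Subsequence A: 7, 13, 20, 33, 53 (each term equals the sum of the previous two).
Subsequence B: 42, -42, 42, -42, 42 (the oscillation 42·(−1)^(n+1)).
Subsequence C: 24, 9, -6, -21, -36 (arithmetic with common difference −15).
Position 16 → subsequence A, term 6 = 86.
The 17th slot belongs to subsequence B; its 6th term is -42.

86, -42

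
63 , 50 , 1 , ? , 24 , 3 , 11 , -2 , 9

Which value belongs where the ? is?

The slot pattern repeats as AAB (period 3), so there are 2 interleaved tracks.
Track A: 63, 50, ?, 24, 11, -2 — arithmetic, step −13.
Track B: 1, 3, 9 — powers of 3.
Filling track A at index 3 by its rule yields 37.

37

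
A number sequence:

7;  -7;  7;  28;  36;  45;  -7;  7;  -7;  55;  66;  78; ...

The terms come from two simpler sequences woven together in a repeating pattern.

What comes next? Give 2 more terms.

Positions follow the repeating pattern AAABBB; grouping by letter gives 2 tracks.
Track A is 7, -7, 7, -7, 7, -7, which is the oscillation 7·(−1)^(n+1).
Track B is 28, 36, 45, 55, 66, 78, which is triangular numbers starting at T_7.
Position 13 falls in track A as its term 7, giving 7.
Position 14 falls in track A as its term 8, giving -7.

7, -7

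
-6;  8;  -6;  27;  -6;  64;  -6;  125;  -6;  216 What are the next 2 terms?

-6, 343

The terms cycle through 2 interleaved subsequences.
Stream A: -6, -6, -6, -6, -6. Always -6.
Stream B: 8, 27, 64, 125, 216. Consecutive cubes n³ from n = 2.
Position 11 → stream A, term 6 = -6.
Position 12 falls in stream B as its term 6, giving 343.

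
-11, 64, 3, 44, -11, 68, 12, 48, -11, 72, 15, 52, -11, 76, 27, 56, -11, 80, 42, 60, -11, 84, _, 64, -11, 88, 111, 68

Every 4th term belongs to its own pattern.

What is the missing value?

Read the sequence 4 terms at a time; column i is its own pattern.
Track A: -11, -11, -11, -11, -11, -11, -11 (the constant sequence -11).
Track B: 64, 68, 72, 76, 80, 84, 88 (arithmetic, step +4).
Track C: 3, 12, 15, 27, 42, ?, 111 (each term equals the sum of the previous two).
Track D: 44, 48, 52, 56, 60, 64, 68 (adding 4 each time).
Track C's pattern makes the blank 69.

69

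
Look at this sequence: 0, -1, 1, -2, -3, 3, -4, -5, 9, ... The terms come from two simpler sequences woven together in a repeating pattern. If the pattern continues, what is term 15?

Positions follow the repeating pattern AAB; grouping by letter gives 2 tracks.
Stream A: 0, -1, -2, -3, -4, -5 — linear: a_n = 1 − n.
Stream B: 1, 3, 9 — successive powers of 3.
Position 15 falls in stream B as its term 5, giving 81.

81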